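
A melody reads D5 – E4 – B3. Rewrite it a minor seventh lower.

A minor seventh down from D5 gives E4.
E4: a seventh down reaches F, and 10 semitones makes it F#3.
B3 down a minor seventh is C#3.

E4 F#3 C#3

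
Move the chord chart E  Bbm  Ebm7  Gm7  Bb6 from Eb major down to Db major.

D Abm Dbm7 Fm7 Ab6

Eb major down to Db major is a major second; each chord root moves by that interval while the quality stays the same.
E: root E down a major second → D, giving D.
Bbm: root Bb down a major second → Ab, giving Abm.
Ebm7: root Eb down a major second → Db, giving Dbm7.
Gm7: root G down a major second → F, giving Fm7.
Bb6: root Bb down a major second → Ab, giving Ab6.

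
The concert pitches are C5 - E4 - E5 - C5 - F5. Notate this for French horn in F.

G5 B4 B5 G5 C6

The French horn in F sounds a perfect fifth below written, so the written part must be a perfect fifth above concert — transpose each note up.
C5 to G5
E4 to B4
E5 to B5
C5 to G5
F5 to C6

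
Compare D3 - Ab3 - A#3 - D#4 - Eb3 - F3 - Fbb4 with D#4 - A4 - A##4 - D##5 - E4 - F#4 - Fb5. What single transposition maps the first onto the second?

From D3 to D#4 is 8 letter names — an octave of some quality.
D3 to D#4 is 13 semitones, which makes it an augmented octave; the second version is higher, so the direction is up.
Checking another pair — Fbb4 → Fb5 — gives the same interval.

up an augmented octave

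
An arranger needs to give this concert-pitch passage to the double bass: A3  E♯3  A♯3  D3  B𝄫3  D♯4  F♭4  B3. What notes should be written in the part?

A4 E#4 A#4 D4 Bbb4 D#5 Fb5 B4

Written C4 sounds as C3 on the double bass, so concert pitches are written a perfect octave up.
A3 → A4
E#3 → E#4
A#3 → A#4
D3 → D4
Bbb3 → Bbb4
D#4 → D#5
Fb4 → Fb5
B3 → B4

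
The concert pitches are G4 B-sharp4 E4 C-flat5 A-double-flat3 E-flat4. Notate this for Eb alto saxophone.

E5 G##5 C#5 Ab5 Fb4 C5

The Eb alto saxophone sounds a major sixth below written, so the written part must be a major sixth above concert — transpose each note up.
G4 -> E5
B#4 -> G##5
E4 -> C#5
Cb5 -> Ab5
Abb3 -> Fb4
Eb4 -> C5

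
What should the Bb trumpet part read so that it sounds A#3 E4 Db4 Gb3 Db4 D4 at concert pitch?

The Bb trumpet sounds a major second below written, so the written part must be a major second above concert — transpose each note up.
A#3 → B#3
E4 → F#4
Db4 → Eb4
Gb3 → Ab3
Db4 → Eb4
D4 → E4

B#3 F#4 Eb4 Ab3 Eb4 E4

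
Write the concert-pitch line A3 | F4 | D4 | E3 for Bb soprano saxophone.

The Bb soprano saxophone sounds a major second below written, so the written part must be a major second above concert — transpose each note up.
A3 gives B3
F4 gives G4
D4 gives E4
E3 gives F#3

B3 G4 E4 F#3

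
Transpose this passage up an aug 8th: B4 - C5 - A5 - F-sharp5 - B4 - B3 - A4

B#5 C#6 A#6 F##6 B#5 B#4 A#5

An augmented octave up from B4 gives B#5.
C5 up an augmented octave is C#6.
A5: an octave up reaches A, and 13 semitones makes it A#6.
F#5: an octave up reaches F, and 13 semitones makes it F##6.
B4: an octave up reaches B, and 13 semitones makes it B#5.
B3 up an augmented octave is B#4.
A4: an octave up reaches A, and 13 semitones makes it A#5.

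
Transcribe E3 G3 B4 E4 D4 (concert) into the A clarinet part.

Written C4 sounds as A3 on the A clarinet, so concert pitches are written a minor third up.
E3 -> G3
G3 -> Bb3
B4 -> D5
E4 -> G4
D4 -> F4

G3 Bb3 D5 G4 F4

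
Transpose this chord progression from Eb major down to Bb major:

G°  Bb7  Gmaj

D° F7 Dmaj

Eb major down to Bb major is a perfect fourth; each chord root moves by that interval while the quality stays the same.
G°: root G down a perfect fourth → D, giving D°.
Bb7: root Bb down a perfect fourth → F, giving F7.
Gmaj: root G down a perfect fourth → D, giving Dmaj.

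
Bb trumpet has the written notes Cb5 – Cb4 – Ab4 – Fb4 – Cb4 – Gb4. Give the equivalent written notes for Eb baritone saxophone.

Gb6 Gb5 Eb6 Cb6 Gb5 Db6

First find concert pitch: the Bb trumpet sounds a major second below written, so Cb5 Cb4 Ab4 Fb4 Cb4 Gb4 sounds Bbb4 Bbb3 Gb4 Ebb4 Bbb3 Fb4.
Then write for Eb baritone saxophone: it sounds a major thirteenth below written, so the part must be a major thirteenth above concert.
Bbb4 → Gb6
Bbb3 → Gb5
Gb4 → Eb6
Ebb4 → Cb6
Bbb3 → Gb5
Fb4 → Db6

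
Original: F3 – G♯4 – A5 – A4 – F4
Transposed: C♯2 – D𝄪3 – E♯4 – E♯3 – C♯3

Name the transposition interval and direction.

From F3 to C#2 is 11 letter names — an eleventh of some quality.
C#2 to F3 is 16 semitones, which makes it a diminished eleventh; the second version is lower, so the direction is down.
Checking another pair — F4 → C#3 — gives the same interval.

down a diminished eleventh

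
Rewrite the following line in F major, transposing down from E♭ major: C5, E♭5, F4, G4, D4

From E♭ down to F is a minor seventh; apply that to each pitch.
C5 -> D4
Eb5 -> F4
F4 -> G3
G4 -> A3
D4 -> E3

D4 F4 G3 A3 E3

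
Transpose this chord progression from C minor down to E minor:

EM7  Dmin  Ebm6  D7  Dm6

G#M7 F#min Gm6 F#7 F#m6

C minor down to E minor is a minor sixth; each chord root moves by that interval while the quality stays the same.
EM7: root E down a minor sixth → G#, giving G#M7.
Dmin: root D down a minor sixth → F#, giving F#min.
Ebm6: root Eb down a minor sixth → G, giving Gm6.
D7: root D down a minor sixth → F#, giving F#7.
Dm6: root D down a minor sixth → F#, giving F#m6.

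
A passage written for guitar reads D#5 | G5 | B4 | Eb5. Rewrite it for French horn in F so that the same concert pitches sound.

A#4 D5 F#4 Bb4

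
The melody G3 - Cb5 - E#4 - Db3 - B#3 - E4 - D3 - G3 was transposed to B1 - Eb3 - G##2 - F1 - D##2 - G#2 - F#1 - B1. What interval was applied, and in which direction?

From G3 to B1 is 13 letter names — a thirteenth of some quality.
B1 to G3 is 20 semitones, which makes it a minor thirteenth; the second version is lower, so the direction is down.
Checking another pair — G3 → B1 — gives the same interval.

down a minor thirteenth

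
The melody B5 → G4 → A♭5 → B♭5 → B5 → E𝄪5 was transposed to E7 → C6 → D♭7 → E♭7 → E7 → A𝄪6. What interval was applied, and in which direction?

up a perfect eleventh

From B5 to E7 is 11 letter names — an eleventh of some quality.
B5 to E7 is 17 semitones, which makes it a perfect eleventh; the second version is higher, so the direction is up.
Checking another pair — E##5 → A##6 — gives the same interval.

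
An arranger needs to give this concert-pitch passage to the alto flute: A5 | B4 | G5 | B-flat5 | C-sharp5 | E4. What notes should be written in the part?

D6 E5 C6 Eb6 F#5 A4

Written C4 sounds as G3 on the alto flute, so concert pitches are written a perfect fourth up.
A5 becomes D6
B4 becomes E5
G5 becomes C6
Bb5 becomes Eb6
C#5 becomes F#5
E4 becomes A4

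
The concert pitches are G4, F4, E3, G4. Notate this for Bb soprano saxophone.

The Bb soprano saxophone sounds a major second below written, so the written part must be a major second above concert — transpose each note up.
G4 -> A4
F4 -> G4
E3 -> F#3
G4 -> A4

A4 G4 F#3 A4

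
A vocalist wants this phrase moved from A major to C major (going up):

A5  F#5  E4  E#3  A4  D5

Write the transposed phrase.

A major to C major up is a minor third, so every note moves up by that interval.
A5 becomes C6
F#5 becomes A5
E4 becomes G4
E#3 becomes G#3
A4 becomes C5
D5 becomes F5

C6 A5 G4 G#3 C5 F5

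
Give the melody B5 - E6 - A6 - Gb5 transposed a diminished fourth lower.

B5 to F##5
E6 to B#5
A6 to E#6
Gb5 to D5

F##5 B#5 E#6 D5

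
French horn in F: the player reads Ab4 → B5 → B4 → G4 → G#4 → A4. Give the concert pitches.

Db4 E5 E4 C4 C#4 D4

Written C4 on the French horn in F sounds as F3, a perfect fifth lower; apply that shift to every note.
Ab4 gives Db4
B5 gives E5
B4 gives E4
G4 gives C4
G#4 gives C#4
A4 gives D4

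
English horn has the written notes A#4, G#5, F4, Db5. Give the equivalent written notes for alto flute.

First find concert pitch: the English horn sounds a perfect fifth below written, so A#4 G#5 F4 Db5 sounds D#4 C#5 Bb3 Gb4.
Then write for alto flute: it sounds a perfect fourth below written, so the part must be a perfect fourth above concert.
D#4 → G#4
C#5 → F#5
Bb3 → Eb4
Gb4 → Cb5

G#4 F#5 Eb4 Cb5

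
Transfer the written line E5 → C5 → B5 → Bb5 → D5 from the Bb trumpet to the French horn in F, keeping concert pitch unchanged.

First find concert pitch: the Bb trumpet sounds a major second below written, so E5 C5 B5 Bb5 D5 sounds D5 Bb4 A5 Ab5 C5.
Then write for French horn in F: it sounds a perfect fifth below written, so the part must be a perfect fifth above concert.
D5 → A5
Bb4 → F5
A5 → E6
Ab5 → Eb6
C5 → G5

A5 F5 E6 Eb6 G5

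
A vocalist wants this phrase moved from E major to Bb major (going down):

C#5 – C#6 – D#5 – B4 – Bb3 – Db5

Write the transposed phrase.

G4 G5 A4 F4 Fb3 Abb4

From E down to Bb is an augmented fourth; apply that to each pitch.
C#5 → G4
C#6 → G5
D#5 → A4
B4 → F4
Bb3 → Fb3
Db5 → Abb4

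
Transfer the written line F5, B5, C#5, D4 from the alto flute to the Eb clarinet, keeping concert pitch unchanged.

A4 D#5 E#4 F#3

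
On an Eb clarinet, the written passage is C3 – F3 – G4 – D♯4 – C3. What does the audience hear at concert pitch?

Eb3 Ab3 Bb4 F#4 Eb3

Written C4 on the Eb clarinet sounds as Eb4, a minor third higher; apply that shift to every note.
C3 to Eb3
F3 to Ab3
G4 to Bb4
D#4 to F#4
C3 to Eb3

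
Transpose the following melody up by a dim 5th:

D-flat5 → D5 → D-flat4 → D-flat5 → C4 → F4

Abb5 Ab5 Abb4 Abb5 Gb4 Cb5

Db5 up a diminished fifth is Abb5.
A diminished fifth up from D5 gives Ab5.
Db4: a fifth up reaches A, and 6 semitones makes it Abb4.
Db5 up a diminished fifth is Abb5.
C4 up a diminished fifth is Gb4.
F4 up a diminished fifth is Cb5.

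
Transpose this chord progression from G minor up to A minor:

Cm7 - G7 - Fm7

G minor up to A minor is a major second; each chord root moves by that interval while the quality stays the same.
Cm7: root C up a major second → D, giving Dm7.
G7: root G up a major second → A, giving A7.
Fm7: root F up a major second → G, giving Gm7.

Dm7 A7 Gm7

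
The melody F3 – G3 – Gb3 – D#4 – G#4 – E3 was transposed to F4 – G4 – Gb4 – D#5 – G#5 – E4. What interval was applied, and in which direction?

Take the first pair: F3 → F4. F to F spans 8 letter names, so the interval is some kind of octave.
F3 to F4 is 12 semitones, which makes it a perfect octave; the second version is higher, so the direction is up.
Checking another pair — E3 → E4 — gives the same interval.

up a perfect octave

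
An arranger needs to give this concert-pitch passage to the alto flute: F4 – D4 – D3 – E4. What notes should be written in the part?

Bb4 G4 G3 A4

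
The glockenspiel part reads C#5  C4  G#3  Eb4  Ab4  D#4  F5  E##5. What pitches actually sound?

C#7 C6 G#5 Eb6 Ab6 D#6 F7 E##7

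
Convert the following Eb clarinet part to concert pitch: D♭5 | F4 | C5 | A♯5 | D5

Fb5 Ab4 Eb5 C#6 F5

Written C4 on the Eb clarinet sounds as Eb4, a minor third higher; apply that shift to every note.
Db5 -> Fb5
F4 -> Ab4
C5 -> Eb5
A#5 -> C#6
D5 -> F5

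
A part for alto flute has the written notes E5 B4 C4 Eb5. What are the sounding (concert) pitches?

B4 F#4 G3 Bb4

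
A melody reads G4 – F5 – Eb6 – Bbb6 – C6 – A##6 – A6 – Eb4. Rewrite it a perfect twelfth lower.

C3 Bb3 Ab4 Ebb5 F4 D##5 D5 Ab2

G4 down a perfect twelfth is C3.
F5: a twelfth down reaches B, and 19 semitones makes it Bb3.
Eb6 down a perfect twelfth is Ab4.
Bbb6 down a perfect twelfth is Ebb5.
A perfect twelfth down from C6 gives F4.
A##6: a twelfth down reaches D, and 19 semitones makes it D##5.
A perfect twelfth down from A6 gives D5.
A perfect twelfth down from Eb4 gives Ab2.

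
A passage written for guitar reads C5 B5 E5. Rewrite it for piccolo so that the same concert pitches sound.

First find concert pitch: the guitar sounds a perfect octave below written, so C5 B5 E5 sounds C4 B4 E4.
Then write for piccolo: it sounds a perfect octave above written, so the part must be a perfect octave below concert.
C4 → C3
B4 → B3
E4 → E3

C3 B3 E3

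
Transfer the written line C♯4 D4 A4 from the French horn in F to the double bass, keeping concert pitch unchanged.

F#4 G4 D5

First find concert pitch: the French horn in F sounds a perfect fifth below written, so C♯4 D4 A4 sounds F#3 G3 D4.
Then write for double bass: it sounds a perfect octave below written, so the part must be a perfect octave above concert.
F#3 → F#4
G3 → G4
D4 → D5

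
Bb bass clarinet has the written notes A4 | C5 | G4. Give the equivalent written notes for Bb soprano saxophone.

A3 C4 G3

First find concert pitch: the Bb bass clarinet sounds a major ninth below written, so A4 C5 G4 sounds G3 Bb3 F3.
Then write for Bb soprano saxophone: it sounds a major second below written, so the part must be a major second above concert.
G3 → A3
Bb3 → C4
F3 → G3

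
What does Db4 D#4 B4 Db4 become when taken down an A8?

Dbb3 D3 Bb3 Dbb3

Db4 -> Dbb3
D#4 -> D3
B4 -> Bb3
Db4 -> Dbb3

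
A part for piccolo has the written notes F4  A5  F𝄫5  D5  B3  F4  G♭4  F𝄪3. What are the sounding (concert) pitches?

F5 A6 Fbb6 D6 B4 F5 Gb5 F##4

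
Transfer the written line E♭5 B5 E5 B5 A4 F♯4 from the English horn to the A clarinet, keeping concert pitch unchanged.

Cb5 G5 C5 G5 F4 D4

First find concert pitch: the English horn sounds a perfect fifth below written, so E♭5 B5 E5 B5 A4 F♯4 sounds Ab4 E5 A4 E5 D4 B3.
Then write for A clarinet: it sounds a minor third below written, so the part must be a minor third above concert.
Ab4 → Cb5
E5 → G5
A4 → C5
E5 → G5
D4 → F4
B3 → D4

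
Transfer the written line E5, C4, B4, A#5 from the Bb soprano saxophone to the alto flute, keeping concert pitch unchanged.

G5 Eb4 D5 C#6

First find concert pitch: the Bb soprano saxophone sounds a major second below written, so E5 C4 B4 A#5 sounds D5 Bb3 A4 G#5.
Then write for alto flute: it sounds a perfect fourth below written, so the part must be a perfect fourth above concert.
D5 → G5
Bb3 → Eb4
A4 → D5
G#5 → C#6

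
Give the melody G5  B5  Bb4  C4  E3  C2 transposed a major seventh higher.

F#6 A#6 A5 B4 D#4 B2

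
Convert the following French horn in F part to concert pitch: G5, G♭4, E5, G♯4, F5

C5 Cb4 A4 C#4 Bb4

The French horn in F sounds a perfect fifth below written, so transpose each written note down a perfect fifth.
G5 gives C5
Gb4 gives Cb4
E5 gives A4
G#4 gives C#4
F5 gives Bb4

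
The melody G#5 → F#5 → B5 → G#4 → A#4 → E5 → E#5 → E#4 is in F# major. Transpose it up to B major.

C#6 B5 E6 C#5 D#5 A5 A#5 A#4

From F# up to B is a perfect fourth; apply that to each pitch.
G#5 -> C#6
F#5 -> B5
B5 -> E6
G#4 -> C#5
A#4 -> D#5
E5 -> A5
E#5 -> A#5
E#4 -> A#4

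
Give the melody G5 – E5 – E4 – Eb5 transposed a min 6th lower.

G5: a sixth down reaches B, and 8 semitones makes it B4.
A minor sixth down from E5 gives G#4.
E4: a sixth down reaches G, and 8 semitones makes it G#3.
Eb5: a sixth down reaches G, and 8 semitones makes it G4.

B4 G#4 G#3 G4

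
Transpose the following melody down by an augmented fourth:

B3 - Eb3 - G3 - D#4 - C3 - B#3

F3 Bbb2 Db3 A3 Gb2 F#3

B3: a fourth down reaches F, and 6 semitones makes it F3.
An augmented fourth down from Eb3 gives Bbb2.
G3: a fourth down reaches D, and 6 semitones makes it Db3.
An augmented fourth down from D#4 gives A3.
C3: a fourth down reaches G, and 6 semitones makes it Gb2.
An augmented fourth down from B#3 gives F#3.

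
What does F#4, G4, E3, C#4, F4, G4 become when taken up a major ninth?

G#5 A5 F#4 D#5 G5 A5

F#4: a ninth up reaches G, and 14 semitones makes it G#5.
A major ninth up from G4 gives A5.
E3 up a major ninth is F#4.
A major ninth up from C#4 gives D#5.
F4 up a major ninth is G5.
A major ninth up from G4 gives A5.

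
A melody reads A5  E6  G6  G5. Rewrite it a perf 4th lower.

A5 becomes E5
E6 becomes B5
G6 becomes D6
G5 becomes D5

E5 B5 D6 D5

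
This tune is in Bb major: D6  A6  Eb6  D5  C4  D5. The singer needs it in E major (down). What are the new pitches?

Bb major to E major down is a diminished fifth, so every note moves down by that interval.
D6 → G#5
A6 → D#6
Eb6 → A5
D5 → G#4
C4 → F#3
D5 → G#4

G#5 D#6 A5 G#4 F#3 G#4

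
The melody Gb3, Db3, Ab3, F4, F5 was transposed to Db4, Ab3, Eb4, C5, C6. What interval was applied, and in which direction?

Take the first pair: Gb3 → Db4. G to D spans 5 letter names, so the interval is some kind of fifth.
Gb3 to Db4 is 7 semitones, which makes it a perfect fifth; the second version is higher, so the direction is up.
Checking another pair — F5 → C6 — gives the same interval.

up a perfect fifth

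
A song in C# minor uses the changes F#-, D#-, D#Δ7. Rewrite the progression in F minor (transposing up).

C# minor up to F minor is a diminished fourth; each chord root moves by that interval while the quality stays the same.
F#-: root F# up a diminished fourth → Bb, giving Bb-.
D#-: root D# up a diminished fourth → G, giving G-.
D#Δ7: root D# up a diminished fourth → G, giving GΔ7.

Bb- G- GΔ7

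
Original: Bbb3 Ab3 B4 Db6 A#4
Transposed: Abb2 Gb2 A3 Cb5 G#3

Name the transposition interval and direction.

down a major ninth

From Bbb3 to Abb2 is 9 letter names — a ninth of some quality.
Abb2 to Bbb3 is 14 semitones, which makes it a major ninth; the second version is lower, so the direction is down.
Checking another pair — A#4 → G#3 — gives the same interval.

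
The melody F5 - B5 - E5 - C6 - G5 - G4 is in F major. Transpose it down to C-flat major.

F major to C-flat major down is an augmented fourth, so every note moves down by that interval.
F5 gives Cb5
B5 gives F5
E5 gives Bb4
C6 gives Gb5
G5 gives Db5
G4 gives Db4

Cb5 F5 Bb4 Gb5 Db5 Db4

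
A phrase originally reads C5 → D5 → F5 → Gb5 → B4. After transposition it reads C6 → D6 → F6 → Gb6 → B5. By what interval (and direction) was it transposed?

Take the first pair: C5 → C6. C to C spans 8 letter names, so the interval is some kind of octave.
C5 to C6 is 12 semitones, which makes it a perfect octave; the second version is higher, so the direction is up.
Checking another pair — B4 → B5 — gives the same interval.

up a perfect octave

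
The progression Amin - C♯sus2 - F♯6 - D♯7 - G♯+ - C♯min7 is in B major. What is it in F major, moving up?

Ebmin Gsus2 C6 A7 D+ Gmin7

B major up to F major is a diminished fifth; each chord root moves by that interval while the quality stays the same.
Amin: root A up a diminished fifth → Eb, giving Ebmin.
C♯sus2: root C♯ up a diminished fifth → G, giving Gsus2.
F♯6: root F♯ up a diminished fifth → C, giving C6.
D♯7: root D♯ up a diminished fifth → A, giving A7.
G♯+: root G♯ up a diminished fifth → D, giving D+.
C♯min7: root C♯ up a diminished fifth → G, giving Gmin7.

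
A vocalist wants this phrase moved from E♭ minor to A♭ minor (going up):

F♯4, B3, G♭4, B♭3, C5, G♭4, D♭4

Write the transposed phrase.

B4 E4 Cb5 Eb4 F5 Cb5 Gb4

E♭ minor to A♭ minor up is a perfect fourth, so every note moves up by that interval.
F#4 becomes B4
B3 becomes E4
Gb4 becomes Cb5
Bb3 becomes Eb4
C5 becomes F5
Gb4 becomes Cb5
Db4 becomes Gb4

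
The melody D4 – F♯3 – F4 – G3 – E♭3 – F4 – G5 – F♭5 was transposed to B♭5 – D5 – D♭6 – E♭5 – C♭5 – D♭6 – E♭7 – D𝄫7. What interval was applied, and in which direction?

up a minor thirteenth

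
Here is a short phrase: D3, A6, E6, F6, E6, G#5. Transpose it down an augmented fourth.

Ab2 Eb6 Bb5 Cb6 Bb5 D5

D3 to Ab2
A6 to Eb6
E6 to Bb5
F6 to Cb6
E6 to Bb5
G#5 to D5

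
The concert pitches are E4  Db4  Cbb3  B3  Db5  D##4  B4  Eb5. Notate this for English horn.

B4 Ab4 Gbb3 F#4 Ab5 A##4 F#5 Bb5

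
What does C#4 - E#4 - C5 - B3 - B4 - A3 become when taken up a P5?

G#4 B#4 G5 F#4 F#5 E4

C#4: a fifth up reaches G, and 7 semitones makes it G#4.
E#4: a fifth up reaches B, and 7 semitones makes it B#4.
A perfect fifth up from C5 gives G5.
A perfect fifth up from B3 gives F#4.
B4: a fifth up reaches F, and 7 semitones makes it F#5.
A3: a fifth up reaches E, and 7 semitones makes it E4.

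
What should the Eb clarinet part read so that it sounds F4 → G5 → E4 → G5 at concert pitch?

D4 E5 C#4 E5

Written C4 sounds as Eb4 on the Eb clarinet, so concert pitches are written a minor third down.
F4 gives D4
G5 gives E5
E4 gives C#4
G5 gives E5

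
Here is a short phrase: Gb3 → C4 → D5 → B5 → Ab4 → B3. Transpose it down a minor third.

Gb3 -> Eb3
C4 -> A3
D5 -> B4
B5 -> G#5
Ab4 -> F4
B3 -> G#3

Eb3 A3 B4 G#5 F4 G#3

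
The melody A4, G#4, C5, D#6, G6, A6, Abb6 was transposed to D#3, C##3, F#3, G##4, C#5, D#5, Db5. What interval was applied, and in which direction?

down a diminished twelfth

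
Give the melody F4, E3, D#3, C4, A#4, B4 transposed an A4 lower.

Cb4 Bb2 A2 Gb3 E4 F4

An augmented fourth down from F4 gives Cb4.
An augmented fourth down from E3 gives Bb2.
D#3: a fourth down reaches A, and 6 semitones makes it A2.
C4 down an augmented fourth is Gb3.
An augmented fourth down from A#4 gives E4.
An augmented fourth down from B4 gives F4.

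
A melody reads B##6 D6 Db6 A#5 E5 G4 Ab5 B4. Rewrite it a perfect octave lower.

B##6 down a perfect octave is B##5.
A perfect octave down from D6 gives D5.
Db6: an octave down reaches D, and 12 semitones makes it Db5.
A#5 down a perfect octave is A#4.
A perfect octave down from E5 gives E4.
A perfect octave down from G4 gives G3.
Ab5 down a perfect octave is Ab4.
B4: an octave down reaches B, and 12 semitones makes it B3.

B##5 D5 Db5 A#4 E4 G3 Ab4 B3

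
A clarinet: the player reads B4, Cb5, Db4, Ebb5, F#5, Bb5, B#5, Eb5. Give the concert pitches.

Written C4 on the A clarinet sounds as A3, a minor third lower; apply that shift to every note.
B4 → G#4
Cb5 → Ab4
Db4 → Bb3
Ebb5 → Cb5
F#5 → D#5
Bb5 → G5
B#5 → G##5
Eb5 → C5

G#4 Ab4 Bb3 Cb5 D#5 G5 G##5 C5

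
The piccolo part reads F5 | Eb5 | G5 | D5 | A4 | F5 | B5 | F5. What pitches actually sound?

F6 Eb6 G6 D6 A5 F6 B6 F6

The piccolo sounds a perfect octave above written, so transpose each written note up a perfect octave.
F5 to F6
Eb5 to Eb6
G5 to G6
D5 to D6
A4 to A5
F5 to F6
B5 to B6
F5 to F6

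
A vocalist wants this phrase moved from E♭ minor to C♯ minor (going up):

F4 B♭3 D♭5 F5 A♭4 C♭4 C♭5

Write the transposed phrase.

D#5 G#4 B5 D#6 F#5 A4 A5

From E♭ up to C♯ is an augmented sixth; apply that to each pitch.
F4 → D#5
Bb3 → G#4
Db5 → B5
F5 → D#6
Ab4 → F#5
Cb4 → A4
Cb5 → A5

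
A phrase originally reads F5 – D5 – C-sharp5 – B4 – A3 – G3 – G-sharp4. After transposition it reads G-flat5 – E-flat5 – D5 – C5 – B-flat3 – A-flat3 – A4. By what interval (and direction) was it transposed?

up a minor second

Take the first pair: F5 → Gb5. F to G spans 2 letter names, so the interval is some kind of second.
F5 to Gb5 is 1 semitone, which makes it a minor second; the second version is higher, so the direction is up.
Checking another pair — G#4 → A4 — gives the same interval.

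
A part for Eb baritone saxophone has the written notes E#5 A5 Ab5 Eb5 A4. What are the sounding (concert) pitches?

Written C4 on the Eb baritone saxophone sounds as Eb2, a major thirteenth lower; apply that shift to every note.
E#5 gives G#3
A5 gives C4
Ab5 gives Cb4
Eb5 gives Gb3
A4 gives C3

G#3 C4 Cb4 Gb3 C3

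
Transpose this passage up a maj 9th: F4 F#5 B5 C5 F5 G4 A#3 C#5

G5 G#6 C#7 D6 G6 A5 B#4 D#6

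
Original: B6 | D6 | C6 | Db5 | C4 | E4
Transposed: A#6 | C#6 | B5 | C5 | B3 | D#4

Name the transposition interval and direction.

down a minor second

Take the first pair: B6 → A#6. B to A spans 2 letter names, so the interval is some kind of second.
A#6 to B6 is 1 semitone, which makes it a minor second; the second version is lower, so the direction is down.
Checking another pair — E4 → D#4 — gives the same interval.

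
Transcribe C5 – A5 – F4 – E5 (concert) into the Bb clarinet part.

The Bb clarinet sounds a major second below written, so the written part must be a major second above concert — transpose each note up.
C5 becomes D5
A5 becomes B5
F4 becomes G4
E5 becomes F#5

D5 B5 G4 F#5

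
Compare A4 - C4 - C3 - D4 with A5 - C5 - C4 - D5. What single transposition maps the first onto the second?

From A4 to A5 is 8 letter names — an octave of some quality.
A4 to A5 is 12 semitones, which makes it a perfect octave; the second version is higher, so the direction is up.
Checking another pair — D4 → D5 — gives the same interval.

up a perfect octave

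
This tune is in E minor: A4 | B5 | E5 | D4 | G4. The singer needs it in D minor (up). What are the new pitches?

G5 A6 D6 C5 F5

E minor to D minor up is a minor seventh, so every note moves up by that interval.
A4 -> G5
B5 -> A6
E5 -> D6
D4 -> C5
G4 -> F5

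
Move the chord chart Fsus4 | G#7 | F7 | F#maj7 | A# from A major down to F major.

A major down to F major is a major third; each chord root moves by that interval while the quality stays the same.
Fsus4: root F down a major third → Db, giving Dbsus4.
G#7: root G# down a major third → E, giving E7.
F7: root F down a major third → Db, giving Db7.
F#maj7: root F# down a major third → D, giving Dmaj7.
A#: root A# down a major third → F#, giving F#.

Dbsus4 E7 Db7 Dmaj7 F#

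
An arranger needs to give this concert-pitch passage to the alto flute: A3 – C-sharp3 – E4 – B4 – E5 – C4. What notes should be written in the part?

Written C4 sounds as G3 on the alto flute, so concert pitches are written a perfect fourth up.
A3 → D4
C#3 → F#3
E4 → A4
B4 → E5
E5 → A5
C4 → F4

D4 F#3 A4 E5 A5 F4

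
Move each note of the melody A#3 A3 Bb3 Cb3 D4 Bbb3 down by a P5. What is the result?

D#3 D3 Eb3 Fb2 G3 Ebb3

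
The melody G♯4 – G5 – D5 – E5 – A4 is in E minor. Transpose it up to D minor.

F#5 F6 C6 D6 G5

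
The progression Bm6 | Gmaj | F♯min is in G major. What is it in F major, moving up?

Am6 Fmaj Emin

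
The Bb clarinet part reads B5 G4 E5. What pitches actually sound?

A5 F4 D5

Written C4 on the Bb clarinet sounds as Bb3, a major second lower; apply that shift to every note.
B5 to A5
G4 to F4
E5 to D5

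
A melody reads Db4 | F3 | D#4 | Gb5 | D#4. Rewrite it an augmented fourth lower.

Abb3 Cb3 A3 Dbb5 A3

Db4: a fourth down reaches A, and 6 semitones makes it Abb3.
F3 down an augmented fourth is Cb3.
D#4: a fourth down reaches A, and 6 semitones makes it A3.
Gb5: a fourth down reaches D, and 6 semitones makes it Dbb5.
D#4 down an augmented fourth is A3.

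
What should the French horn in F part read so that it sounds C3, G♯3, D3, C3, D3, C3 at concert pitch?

G3 D#4 A3 G3 A3 G3

The French horn in F sounds a perfect fifth below written, so the written part must be a perfect fifth above concert — transpose each note up.
C3 becomes G3
G#3 becomes D#4
D3 becomes A3
C3 becomes G3
D3 becomes A3
C3 becomes G3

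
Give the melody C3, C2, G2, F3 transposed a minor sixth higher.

Ab3 Ab2 Eb3 Db4

C3 to Ab3
C2 to Ab2
G2 to Eb3
F3 to Db4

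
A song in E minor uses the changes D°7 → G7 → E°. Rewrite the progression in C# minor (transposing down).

B°7 E7 C#°

E minor down to C# minor is a minor third; each chord root moves by that interval while the quality stays the same.
D°7: root D down a minor third → B, giving B°7.
G7: root G down a minor third → E, giving E7.
E°: root E down a minor third → C#, giving C#°.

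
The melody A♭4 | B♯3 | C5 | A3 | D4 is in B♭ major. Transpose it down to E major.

D4 E##3 F#4 D#3 G#3

From B♭ down to E is a diminished fifth; apply that to each pitch.
Ab4 becomes D4
B#3 becomes E##3
C5 becomes F#4
A3 becomes D#3
D4 becomes G#3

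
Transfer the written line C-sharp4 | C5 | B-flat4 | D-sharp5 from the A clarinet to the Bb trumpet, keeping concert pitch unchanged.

B#3 B4 A4 C##5

First find concert pitch: the A clarinet sounds a minor third below written, so C-sharp4 C5 B-flat4 D-sharp5 sounds A#3 A4 G4 B#4.
Then write for Bb trumpet: it sounds a major second below written, so the part must be a major second above concert.
A#3 → B#3
A4 → B4
G4 → A4
B#4 → C##5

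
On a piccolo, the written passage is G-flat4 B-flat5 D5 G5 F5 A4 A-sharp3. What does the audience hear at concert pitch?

The piccolo sounds a perfect octave above written, so transpose each written note up a perfect octave.
Gb4 becomes Gb5
Bb5 becomes Bb6
D5 becomes D6
G5 becomes G6
F5 becomes F6
A4 becomes A5
A#3 becomes A#4

Gb5 Bb6 D6 G6 F6 A5 A#4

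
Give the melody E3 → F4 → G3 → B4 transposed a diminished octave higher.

Eb4 Fb5 Gb4 Bb5

E3 up a diminished octave is Eb4.
F4: an octave up reaches F, and 11 semitones makes it Fb5.
G3: an octave up reaches G, and 11 semitones makes it Gb4.
B4 up a diminished octave is Bb5.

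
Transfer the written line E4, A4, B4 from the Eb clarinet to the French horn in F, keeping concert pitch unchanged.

D5 G5 A5

First find concert pitch: the Eb clarinet sounds a minor third above written, so E4 A4 B4 sounds G4 C5 D5.
Then write for French horn in F: it sounds a perfect fifth below written, so the part must be a perfect fifth above concert.
G4 → D5
C5 → G5
D5 → A5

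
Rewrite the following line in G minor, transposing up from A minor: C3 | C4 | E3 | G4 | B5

A minor to G minor up is a minor seventh, so every note moves up by that interval.
C3 → Bb3
C4 → Bb4
E3 → D4
G4 → F5
B5 → A6

Bb3 Bb4 D4 F5 A6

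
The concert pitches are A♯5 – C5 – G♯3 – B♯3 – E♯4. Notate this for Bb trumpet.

The Bb trumpet sounds a major second below written, so the written part must be a major second above concert — transpose each note up.
A#5 → B#5
C5 → D5
G#3 → A#3
B#3 → C##4
E#4 → F##4

B#5 D5 A#3 C##4 F##4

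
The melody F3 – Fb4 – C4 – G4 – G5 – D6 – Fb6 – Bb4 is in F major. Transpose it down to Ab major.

Ab2 Abb3 Eb3 Bb3 Bb4 F5 Abb5 Db4

F major to Ab major down is a major sixth, so every note moves down by that interval.
F3 → Ab2
Fb4 → Abb3
C4 → Eb3
G4 → Bb3
G5 → Bb4
D6 → F5
Fb6 → Abb5
Bb4 → Db4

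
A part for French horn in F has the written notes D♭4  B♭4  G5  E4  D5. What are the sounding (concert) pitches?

Gb3 Eb4 C5 A3 G4

Written C4 on the French horn in F sounds as F3, a perfect fifth lower; apply that shift to every note.
Db4 gives Gb3
Bb4 gives Eb4
G5 gives C5
E4 gives A3
D5 gives G4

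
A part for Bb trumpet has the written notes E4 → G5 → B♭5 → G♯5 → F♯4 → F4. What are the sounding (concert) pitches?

D4 F5 Ab5 F#5 E4 Eb4

Written C4 on the Bb trumpet sounds as Bb3, a major second lower; apply that shift to every note.
E4 to D4
G5 to F5
Bb5 to Ab5
G#5 to F#5
F#4 to E4
F4 to Eb4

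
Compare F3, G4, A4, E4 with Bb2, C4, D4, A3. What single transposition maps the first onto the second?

down a perfect fifth

Take the first pair: F3 → Bb2. F to B spans 5 letter names, so the interval is some kind of fifth.
Bb2 to F3 is 7 semitones, which makes it a perfect fifth; the second version is lower, so the direction is down.
Checking another pair — E4 → A3 — gives the same interval.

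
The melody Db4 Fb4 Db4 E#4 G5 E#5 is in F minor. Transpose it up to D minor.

Bb4 Db5 Bb4 C##5 E6 C##6

From F up to D is a major sixth; apply that to each pitch.
Db4 to Bb4
Fb4 to Db5
Db4 to Bb4
E#4 to C##5
G5 to E6
E#5 to C##6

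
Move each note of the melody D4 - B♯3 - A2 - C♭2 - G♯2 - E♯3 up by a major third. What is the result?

D4 to F#4
B#3 to D##4
A2 to C#3
Cb2 to Eb2
G#2 to B#2
E#3 to G##3

F#4 D##4 C#3 Eb2 B#2 G##3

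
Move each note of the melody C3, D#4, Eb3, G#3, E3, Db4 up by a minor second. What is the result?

Db3 E4 Fb3 A3 F3 Ebb4

C3: a second up reaches D, and 1 semitone makes it Db3.
A minor second up from D#4 gives E4.
A minor second up from Eb3 gives Fb3.
A minor second up from G#3 gives A3.
E3: a second up reaches F, and 1 semitone makes it F3.
A minor second up from Db4 gives Ebb4.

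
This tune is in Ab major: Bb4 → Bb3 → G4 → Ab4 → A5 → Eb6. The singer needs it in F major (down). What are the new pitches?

From Ab down to F is a minor third; apply that to each pitch.
Bb4 becomes G4
Bb3 becomes G3
G4 becomes E4
Ab4 becomes F4
A5 becomes F#5
Eb6 becomes C6

G4 G3 E4 F4 F#5 C6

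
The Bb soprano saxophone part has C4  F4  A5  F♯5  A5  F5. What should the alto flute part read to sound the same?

First find concert pitch: the Bb soprano saxophone sounds a major second below written, so C4 F4 A5 F♯5 A5 F5 sounds Bb3 Eb4 G5 E5 G5 Eb5.
Then write for alto flute: it sounds a perfect fourth below written, so the part must be a perfect fourth above concert.
Bb3 → Eb4
Eb4 → Ab4
G5 → C6
E5 → A5
G5 → C6
Eb5 → Ab5

Eb4 Ab4 C6 A5 C6 Ab5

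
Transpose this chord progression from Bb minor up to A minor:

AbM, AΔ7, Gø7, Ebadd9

GM G#Δ7 F#ø7 Dadd9

Bb minor up to A minor is a major seventh; each chord root moves by that interval while the quality stays the same.
AbM: root Ab up a major seventh → G, giving GM.
AΔ7: root A up a major seventh → G#, giving G#Δ7.
Gø7: root G up a major seventh → F#, giving F#ø7.
Ebadd9: root Eb up a major seventh → D, giving Dadd9.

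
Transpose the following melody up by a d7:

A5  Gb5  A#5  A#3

Gb6 Fbb6 G6 G4

A5: a seventh up reaches G, and 9 semitones makes it Gb6.
Gb5 up a diminished seventh is Fbb6.
A#5 up a diminished seventh is G6.
A#3: a seventh up reaches G, and 9 semitones makes it G4.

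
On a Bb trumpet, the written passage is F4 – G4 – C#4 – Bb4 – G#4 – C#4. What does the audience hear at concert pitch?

Eb4 F4 B3 Ab4 F#4 B3

Written C4 on the Bb trumpet sounds as Bb3, a major second lower; apply that shift to every note.
F4 to Eb4
G4 to F4
C#4 to B3
Bb4 to Ab4
G#4 to F#4
C#4 to B3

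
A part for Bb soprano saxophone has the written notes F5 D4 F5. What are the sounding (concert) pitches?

Eb5 C4 Eb5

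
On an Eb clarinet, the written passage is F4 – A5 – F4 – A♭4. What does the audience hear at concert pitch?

Written C4 on the Eb clarinet sounds as Eb4, a minor third higher; apply that shift to every note.
F4 -> Ab4
A5 -> C6
F4 -> Ab4
Ab4 -> Cb5

Ab4 C6 Ab4 Cb5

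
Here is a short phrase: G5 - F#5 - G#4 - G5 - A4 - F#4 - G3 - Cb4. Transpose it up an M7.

G5 becomes F#6
F#5 becomes E#6
G#4 becomes F##5
G5 becomes F#6
A4 becomes G#5
F#4 becomes E#5
G3 becomes F#4
Cb4 becomes Bb4

F#6 E#6 F##5 F#6 G#5 E#5 F#4 Bb4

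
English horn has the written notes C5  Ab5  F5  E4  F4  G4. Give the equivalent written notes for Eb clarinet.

First find concert pitch: the English horn sounds a perfect fifth below written, so C5 Ab5 F5 E4 F4 G4 sounds F4 Db5 Bb4 A3 Bb3 C4.
Then write for Eb clarinet: it sounds a minor third above written, so the part must be a minor third below concert.
F4 → D4
Db5 → Bb4
Bb4 → G4
A3 → F#3
Bb3 → G3
C4 → A3

D4 Bb4 G4 F#3 G3 A3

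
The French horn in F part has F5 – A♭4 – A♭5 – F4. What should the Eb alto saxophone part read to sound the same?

G5 Bb4 Bb5 G4

First find concert pitch: the French horn in F sounds a perfect fifth below written, so F5 A♭4 A♭5 F4 sounds Bb4 Db4 Db5 Bb3.
Then write for Eb alto saxophone: it sounds a major sixth below written, so the part must be a major sixth above concert.
Bb4 → G5
Db4 → Bb4
Db5 → Bb5
Bb3 → G4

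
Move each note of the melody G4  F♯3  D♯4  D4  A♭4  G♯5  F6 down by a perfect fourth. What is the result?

D4 C#3 A#3 A3 Eb4 D#5 C6

G4 to D4
F#3 to C#3
D#4 to A#3
D4 to A3
Ab4 to Eb4
G#5 to D#5
F6 to C6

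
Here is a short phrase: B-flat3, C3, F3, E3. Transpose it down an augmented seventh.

Cbb3 Dbb2 Gbb2 Fb2

Bb3 to Cbb3
C3 to Dbb2
F3 to Gbb2
E3 to Fb2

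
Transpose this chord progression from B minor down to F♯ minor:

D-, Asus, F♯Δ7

B minor down to F♯ minor is a perfect fourth; each chord root moves by that interval while the quality stays the same.
D-: root D down a perfect fourth → A, giving A-.
Asus: root A down a perfect fourth → E, giving Esus.
F♯Δ7: root F♯ down a perfect fourth → C#, giving C#Δ7.

A- Esus C#Δ7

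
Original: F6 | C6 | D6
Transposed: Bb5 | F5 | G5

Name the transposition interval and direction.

down a perfect fifth

From F6 to Bb5 is 5 letter names — a fifth of some quality.
Bb5 to F6 is 7 semitones, which makes it a perfect fifth; the second version is lower, so the direction is down.
Checking another pair — D6 → G5 — gives the same interval.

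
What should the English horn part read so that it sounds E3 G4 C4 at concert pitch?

B3 D5 G4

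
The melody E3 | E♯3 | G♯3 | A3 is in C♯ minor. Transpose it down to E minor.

G2 G#2 B2 C3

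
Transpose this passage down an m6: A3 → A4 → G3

A3: a sixth down reaches C, and 8 semitones makes it C#3.
A4 down a minor sixth is C#4.
G3: a sixth down reaches B, and 8 semitones makes it B2.

C#3 C#4 B2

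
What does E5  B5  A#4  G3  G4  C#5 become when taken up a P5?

E5 gives B5
B5 gives F#6
A#4 gives E#5
G3 gives D4
G4 gives D5
C#5 gives G#5

B5 F#6 E#5 D4 D5 G#5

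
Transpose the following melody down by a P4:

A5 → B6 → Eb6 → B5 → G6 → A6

A perfect fourth down from A5 gives E5.
B6: a fourth down reaches F, and 5 semitones makes it F#6.
Eb6: a fourth down reaches B, and 5 semitones makes it Bb5.
B5 down a perfect fourth is F#5.
G6 down a perfect fourth is D6.
A6 down a perfect fourth is E6.

E5 F#6 Bb5 F#5 D6 E6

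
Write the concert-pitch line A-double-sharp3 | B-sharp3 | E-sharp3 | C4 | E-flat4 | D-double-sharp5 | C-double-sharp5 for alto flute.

The alto flute sounds a perfect fourth below written, so the written part must be a perfect fourth above concert — transpose each note up.
A##3 to D##4
B#3 to E#4
E#3 to A#3
C4 to F4
Eb4 to Ab4
D##5 to G##5
C##5 to F##5

D##4 E#4 A#3 F4 Ab4 G##5 F##5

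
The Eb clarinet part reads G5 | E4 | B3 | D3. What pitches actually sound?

The Eb clarinet sounds a minor third above written, so transpose each written note up a minor third.
G5 gives Bb5
E4 gives G4
B3 gives D4
D3 gives F3

Bb5 G4 D4 F3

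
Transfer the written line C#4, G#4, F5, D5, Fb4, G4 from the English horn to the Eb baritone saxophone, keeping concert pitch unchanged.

First find concert pitch: the English horn sounds a perfect fifth below written, so C#4 G#4 F5 D5 Fb4 G4 sounds F#3 C#4 Bb4 G4 Bbb3 C4.
Then write for Eb baritone saxophone: it sounds a major thirteenth below written, so the part must be a major thirteenth above concert.
F#3 → D#5
C#4 → A#5
Bb4 → G6
G4 → E6
Bbb3 → Gb5
C4 → A5

D#5 A#5 G6 E6 Gb5 A5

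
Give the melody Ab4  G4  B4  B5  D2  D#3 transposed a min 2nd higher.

Ab4: a second up reaches B, and 1 semitone makes it Bbb4.
G4 up a minor second is Ab4.
B4 up a minor second is C5.
A minor second up from B5 gives C6.
D2 up a minor second is Eb2.
D#3: a second up reaches E, and 1 semitone makes it E3.

Bbb4 Ab4 C5 C6 Eb2 E3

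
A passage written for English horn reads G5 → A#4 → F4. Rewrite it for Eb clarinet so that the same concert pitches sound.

A4 B#3 G3

First find concert pitch: the English horn sounds a perfect fifth below written, so G5 A#4 F4 sounds C5 D#4 Bb3.
Then write for Eb clarinet: it sounds a minor third above written, so the part must be a minor third below concert.
C5 → A4
D#4 → B#3
Bb3 → G3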